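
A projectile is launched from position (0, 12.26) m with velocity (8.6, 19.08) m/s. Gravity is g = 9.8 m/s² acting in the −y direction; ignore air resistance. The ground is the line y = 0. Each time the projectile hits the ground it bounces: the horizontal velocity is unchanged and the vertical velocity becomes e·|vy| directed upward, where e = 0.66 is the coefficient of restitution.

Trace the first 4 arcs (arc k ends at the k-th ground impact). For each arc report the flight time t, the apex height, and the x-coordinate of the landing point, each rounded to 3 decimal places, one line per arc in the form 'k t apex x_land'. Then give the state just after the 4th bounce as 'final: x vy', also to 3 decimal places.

1 4.455 30.834 38.317
2 3.311 13.431 66.793
3 2.185 5.851 85.588
4 1.442 2.549 97.992
final: 97.992 4.665

Arc 1: start y=12.260, vy=19.080 → t=4.455, apex=30.834, x_land=38.317, impact vy=-24.583
  bounce: vy ← 0.66·24.583 = 16.225
Arc 2: start y=0.000, vy=16.225 → t=3.311, apex=13.431, x_land=66.793, impact vy=-16.225
  bounce: vy ← 0.66·16.225 = 10.709
Arc 3: start y=0.000, vy=10.709 → t=2.185, apex=5.851, x_land=85.588, impact vy=-10.709
  bounce: vy ← 0.66·10.709 = 7.068
Arc 4: start y=0.000, vy=7.068 → t=1.442, apex=2.549, x_land=97.992, impact vy=-7.068
  bounce: vy ← 0.66·7.068 = 4.665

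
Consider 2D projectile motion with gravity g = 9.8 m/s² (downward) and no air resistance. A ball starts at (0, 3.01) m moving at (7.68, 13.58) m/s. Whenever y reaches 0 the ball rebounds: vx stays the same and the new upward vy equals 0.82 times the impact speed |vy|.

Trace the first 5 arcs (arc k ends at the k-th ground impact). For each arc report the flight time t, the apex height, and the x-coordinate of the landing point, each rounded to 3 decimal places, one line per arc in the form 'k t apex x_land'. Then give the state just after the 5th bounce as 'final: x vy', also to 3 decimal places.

Arc 1: start y=3.010, vy=13.580 → t=2.978, apex=12.419, x_land=22.869, impact vy=-15.602
  bounce: vy ← 0.82·15.602 = 12.793
Arc 2: start y=0.000, vy=12.793 → t=2.611, apex=8.351, x_land=42.921, impact vy=-12.793
  bounce: vy ← 0.82·12.793 = 10.491
Arc 3: start y=0.000, vy=10.491 → t=2.141, apex=5.615, x_land=59.363, impact vy=-10.491
  bounce: vy ← 0.82·10.491 = 8.602
Arc 4: start y=0.000, vy=8.602 → t=1.756, apex=3.775, x_land=72.846, impact vy=-8.602
  bounce: vy ← 0.82·8.602 = 7.054
Arc 5: start y=0.000, vy=7.054 → t=1.440, apex=2.539, x_land=83.902, impact vy=-7.054
  bounce: vy ← 0.82·7.054 = 5.784

1 2.978 12.419 22.869
2 2.611 8.351 42.921
3 2.141 5.615 59.363
4 1.756 3.775 72.846
5 1.440 2.539 83.902
final: 83.902 5.784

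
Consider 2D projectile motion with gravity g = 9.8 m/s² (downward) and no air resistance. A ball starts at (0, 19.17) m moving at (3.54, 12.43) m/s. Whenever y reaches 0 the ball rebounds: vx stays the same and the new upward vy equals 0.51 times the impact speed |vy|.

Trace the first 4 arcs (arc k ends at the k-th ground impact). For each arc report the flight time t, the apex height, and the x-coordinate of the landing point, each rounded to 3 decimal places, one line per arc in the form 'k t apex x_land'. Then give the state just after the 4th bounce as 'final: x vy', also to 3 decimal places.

Arc 1: start y=19.170, vy=12.430 → t=3.618, apex=27.053, x_land=12.808, impact vy=-23.027
  bounce: vy ← 0.51·23.027 = 11.744
Arc 2: start y=0.000, vy=11.744 → t=2.397, apex=7.036, x_land=21.292, impact vy=-11.744
  bounce: vy ← 0.51·11.744 = 5.989
Arc 3: start y=0.000, vy=5.989 → t=1.222, apex=1.830, x_land=25.619, impact vy=-5.989
  bounce: vy ← 0.51·5.989 = 3.055
Arc 4: start y=0.000, vy=3.055 → t=0.623, apex=0.476, x_land=27.826, impact vy=-3.055
  bounce: vy ← 0.51·3.055 = 1.558

1 3.618 27.053 12.808
2 2.397 7.036 21.292
3 1.222 1.830 25.619
4 0.623 0.476 27.826
final: 27.826 1.558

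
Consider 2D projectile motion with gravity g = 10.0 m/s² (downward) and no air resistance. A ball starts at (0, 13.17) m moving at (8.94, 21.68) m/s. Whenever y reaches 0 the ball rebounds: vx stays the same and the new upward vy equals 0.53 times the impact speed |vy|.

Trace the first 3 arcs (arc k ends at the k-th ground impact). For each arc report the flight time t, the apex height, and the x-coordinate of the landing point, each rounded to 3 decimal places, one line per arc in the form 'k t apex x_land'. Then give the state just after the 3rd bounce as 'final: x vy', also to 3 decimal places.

Arc 1: start y=13.170, vy=21.680 → t=4.876, apex=36.671, x_land=43.593, impact vy=-27.082
  bounce: vy ← 0.53·27.082 = 14.353
Arc 2: start y=0.000, vy=14.353 → t=2.871, apex=10.301, x_land=69.257, impact vy=-14.353
  bounce: vy ← 0.53·14.353 = 7.607
Arc 3: start y=0.000, vy=7.607 → t=1.521, apex=2.894, x_land=82.859, impact vy=-7.607
  bounce: vy ← 0.53·7.607 = 4.032

1 4.876 36.671 43.593
2 2.871 10.301 69.257
3 1.521 2.894 82.859
final: 82.859 4.032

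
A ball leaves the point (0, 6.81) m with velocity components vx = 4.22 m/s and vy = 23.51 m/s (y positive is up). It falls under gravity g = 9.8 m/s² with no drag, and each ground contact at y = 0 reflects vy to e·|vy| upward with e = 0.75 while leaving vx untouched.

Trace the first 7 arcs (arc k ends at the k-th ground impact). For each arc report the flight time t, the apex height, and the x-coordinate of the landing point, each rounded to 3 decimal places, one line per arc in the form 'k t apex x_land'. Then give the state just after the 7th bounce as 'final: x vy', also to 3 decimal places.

1 5.072 35.010 21.404
2 4.009 19.693 38.324
3 3.007 11.077 51.014
4 2.255 6.231 60.531
5 1.692 3.505 67.670
6 1.269 1.972 73.023
7 0.951 1.109 77.038
final: 77.038 3.497

Arc 1: start y=6.810, vy=23.510 → t=5.072, apex=35.010, x_land=21.404, impact vy=-26.195
  bounce: vy ← 0.75·26.195 = 19.647
Arc 2: start y=0.000, vy=19.647 → t=4.009, apex=19.693, x_land=38.324, impact vy=-19.647
  bounce: vy ← 0.75·19.647 = 14.735
Arc 3: start y=0.000, vy=14.735 → t=3.007, apex=11.077, x_land=51.014, impact vy=-14.735
  bounce: vy ← 0.75·14.735 = 11.051
Arc 4: start y=0.000, vy=11.051 → t=2.255, apex=6.231, x_land=60.531, impact vy=-11.051
  bounce: vy ← 0.75·11.051 = 8.288
Arc 5: start y=0.000, vy=8.288 → t=1.692, apex=3.505, x_land=67.670, impact vy=-8.288
  bounce: vy ← 0.75·8.288 = 6.216
Arc 6: start y=0.000, vy=6.216 → t=1.269, apex=1.972, x_land=73.023, impact vy=-6.216
  bounce: vy ← 0.75·6.216 = 4.662
Arc 7: start y=0.000, vy=4.662 → t=0.951, apex=1.109, x_land=77.038, impact vy=-4.662
  bounce: vy ← 0.75·4.662 = 3.497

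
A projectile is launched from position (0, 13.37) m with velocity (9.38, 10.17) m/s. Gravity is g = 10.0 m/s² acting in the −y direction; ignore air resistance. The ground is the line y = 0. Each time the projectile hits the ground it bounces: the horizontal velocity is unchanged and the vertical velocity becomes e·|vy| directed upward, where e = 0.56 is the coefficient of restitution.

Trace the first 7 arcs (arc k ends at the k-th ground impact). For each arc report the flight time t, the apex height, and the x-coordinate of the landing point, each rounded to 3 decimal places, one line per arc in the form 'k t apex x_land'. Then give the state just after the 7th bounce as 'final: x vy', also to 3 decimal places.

1 2.943 18.541 27.602
2 2.157 5.815 47.833
3 1.208 1.823 59.162
4 0.676 0.572 65.506
5 0.379 0.179 69.059
6 0.212 0.056 71.049
7 0.119 0.018 72.163
final: 72.163 0.333

Arc 1: start y=13.370, vy=10.170 → t=2.943, apex=18.541, x_land=27.602, impact vy=-19.257
  bounce: vy ← 0.56·19.257 = 10.784
Arc 2: start y=0.000, vy=10.784 → t=2.157, apex=5.815, x_land=47.833, impact vy=-10.784
  bounce: vy ← 0.56·10.784 = 6.039
Arc 3: start y=0.000, vy=6.039 → t=1.208, apex=1.823, x_land=59.162, impact vy=-6.039
  bounce: vy ← 0.56·6.039 = 3.382
Arc 4: start y=0.000, vy=3.382 → t=0.676, apex=0.572, x_land=65.506, impact vy=-3.382
  bounce: vy ← 0.56·3.382 = 1.894
Arc 5: start y=0.000, vy=1.894 → t=0.379, apex=0.179, x_land=69.059, impact vy=-1.894
  bounce: vy ← 0.56·1.894 = 1.061
Arc 6: start y=0.000, vy=1.061 → t=0.212, apex=0.056, x_land=71.049, impact vy=-1.061
  bounce: vy ← 0.56·1.061 = 0.594
Arc 7: start y=0.000, vy=0.594 → t=0.119, apex=0.018, x_land=72.163, impact vy=-0.594
  bounce: vy ← 0.56·0.594 = 0.333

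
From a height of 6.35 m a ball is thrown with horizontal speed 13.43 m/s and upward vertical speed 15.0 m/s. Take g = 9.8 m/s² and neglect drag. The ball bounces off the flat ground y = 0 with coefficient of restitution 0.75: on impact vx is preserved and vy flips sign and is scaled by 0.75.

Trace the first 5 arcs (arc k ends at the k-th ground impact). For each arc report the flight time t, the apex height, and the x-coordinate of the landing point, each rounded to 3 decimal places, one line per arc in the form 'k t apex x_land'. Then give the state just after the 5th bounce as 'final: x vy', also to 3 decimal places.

1 3.438 17.830 46.174
2 2.861 10.029 84.602
3 2.146 5.641 113.422
4 1.609 3.173 135.037
5 1.207 1.785 151.249
final: 151.249 4.436

Arc 1: start y=6.350, vy=15.000 → t=3.438, apex=17.830, x_land=46.174, impact vy=-18.694
  bounce: vy ← 0.75·18.694 = 14.020
Arc 2: start y=0.000, vy=14.020 → t=2.861, apex=10.029, x_land=84.602, impact vy=-14.020
  bounce: vy ← 0.75·14.020 = 10.515
Arc 3: start y=0.000, vy=10.515 → t=2.146, apex=5.641, x_land=113.422, impact vy=-10.515
  bounce: vy ← 0.75·10.515 = 7.886
Arc 4: start y=0.000, vy=7.886 → t=1.609, apex=3.173, x_land=135.037, impact vy=-7.886
  bounce: vy ← 0.75·7.886 = 5.915
Arc 5: start y=0.000, vy=5.915 → t=1.207, apex=1.785, x_land=151.249, impact vy=-5.915
  bounce: vy ← 0.75·5.915 = 4.436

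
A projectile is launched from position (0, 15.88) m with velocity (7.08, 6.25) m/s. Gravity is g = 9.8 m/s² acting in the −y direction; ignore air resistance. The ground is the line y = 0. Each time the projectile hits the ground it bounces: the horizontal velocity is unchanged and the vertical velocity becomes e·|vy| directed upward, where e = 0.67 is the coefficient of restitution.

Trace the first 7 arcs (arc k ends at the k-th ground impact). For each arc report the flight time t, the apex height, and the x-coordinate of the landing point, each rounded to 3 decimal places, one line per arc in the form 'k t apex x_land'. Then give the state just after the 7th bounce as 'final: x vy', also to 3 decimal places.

1 2.548 17.873 18.037
2 2.559 8.023 36.156
3 1.715 3.602 48.296
4 1.149 1.617 56.430
5 0.770 0.726 61.879
6 0.516 0.326 65.531
7 0.346 0.146 67.977
final: 67.977 1.134

Arc 1: start y=15.880, vy=6.250 → t=2.548, apex=17.873, x_land=18.037, impact vy=-18.717
  bounce: vy ← 0.67·18.717 = 12.540
Arc 2: start y=0.000, vy=12.540 → t=2.559, apex=8.023, x_land=36.156, impact vy=-12.540
  bounce: vy ← 0.67·12.540 = 8.402
Arc 3: start y=0.000, vy=8.402 → t=1.715, apex=3.602, x_land=48.296, impact vy=-8.402
  bounce: vy ← 0.67·8.402 = 5.629
Arc 4: start y=0.000, vy=5.629 → t=1.149, apex=1.617, x_land=56.430, impact vy=-5.629
  bounce: vy ← 0.67·5.629 = 3.772
Arc 5: start y=0.000, vy=3.772 → t=0.770, apex=0.726, x_land=61.879, impact vy=-3.772
  bounce: vy ← 0.67·3.772 = 2.527
Arc 6: start y=0.000, vy=2.527 → t=0.516, apex=0.326, x_land=65.531, impact vy=-2.527
  bounce: vy ← 0.67·2.527 = 1.693
Arc 7: start y=0.000, vy=1.693 → t=0.346, apex=0.146, x_land=67.977, impact vy=-1.693
  bounce: vy ← 0.67·1.693 = 1.134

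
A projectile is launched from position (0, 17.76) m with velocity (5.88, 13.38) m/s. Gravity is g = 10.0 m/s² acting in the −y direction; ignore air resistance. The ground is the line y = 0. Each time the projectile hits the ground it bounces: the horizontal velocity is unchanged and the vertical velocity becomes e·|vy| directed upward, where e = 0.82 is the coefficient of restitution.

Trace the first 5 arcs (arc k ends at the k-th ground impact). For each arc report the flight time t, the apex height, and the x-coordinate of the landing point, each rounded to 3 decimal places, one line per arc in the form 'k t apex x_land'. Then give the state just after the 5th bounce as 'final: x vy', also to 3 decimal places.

1 3.649 26.711 21.458
2 3.791 17.961 43.747
3 3.108 12.077 62.023
4 2.549 8.120 77.010
5 2.090 5.460 89.299
final: 89.299 8.569

Arc 1: start y=17.760, vy=13.380 → t=3.649, apex=26.711, x_land=21.458, impact vy=-23.113
  bounce: vy ← 0.82·23.113 = 18.953
Arc 2: start y=0.000, vy=18.953 → t=3.791, apex=17.961, x_land=43.747, impact vy=-18.953
  bounce: vy ← 0.82·18.953 = 15.541
Arc 3: start y=0.000, vy=15.541 → t=3.108, apex=12.077, x_land=62.023, impact vy=-15.541
  bounce: vy ← 0.82·15.541 = 12.744
Arc 4: start y=0.000, vy=12.744 → t=2.549, apex=8.120, x_land=77.010, impact vy=-12.744
  bounce: vy ← 0.82·12.744 = 10.450
Arc 5: start y=0.000, vy=10.450 → t=2.090, apex=5.460, x_land=89.299, impact vy=-10.450
  bounce: vy ← 0.82·10.450 = 8.569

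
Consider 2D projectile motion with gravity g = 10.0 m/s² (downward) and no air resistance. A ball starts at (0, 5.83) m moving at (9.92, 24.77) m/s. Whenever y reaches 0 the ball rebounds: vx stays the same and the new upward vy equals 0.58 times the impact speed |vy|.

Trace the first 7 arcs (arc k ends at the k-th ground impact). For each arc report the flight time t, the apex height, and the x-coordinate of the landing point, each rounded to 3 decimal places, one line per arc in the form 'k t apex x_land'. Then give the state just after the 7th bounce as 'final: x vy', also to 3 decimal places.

Arc 1: start y=5.830, vy=24.770 → t=5.179, apex=36.508, x_land=51.377, impact vy=-27.021
  bounce: vy ← 0.58·27.021 = 15.672
Arc 2: start y=0.000, vy=15.672 → t=3.134, apex=12.281, x_land=82.471, impact vy=-15.672
  bounce: vy ← 0.58·15.672 = 9.090
Arc 3: start y=0.000, vy=9.090 → t=1.818, apex=4.131, x_land=100.506, impact vy=-9.090
  bounce: vy ← 0.58·9.090 = 5.272
Arc 4: start y=0.000, vy=5.272 → t=1.054, apex=1.390, x_land=110.966, impact vy=-5.272
  bounce: vy ← 0.58·5.272 = 3.058
Arc 5: start y=0.000, vy=3.058 → t=0.612, apex=0.468, x_land=117.032, impact vy=-3.058
  bounce: vy ← 0.58·3.058 = 1.774
Arc 6: start y=0.000, vy=1.774 → t=0.355, apex=0.157, x_land=120.551, impact vy=-1.774
  bounce: vy ← 0.58·1.774 = 1.029
Arc 7: start y=0.000, vy=1.029 → t=0.206, apex=0.053, x_land=122.592, impact vy=-1.029
  bounce: vy ← 0.58·1.029 = 0.597

1 5.179 36.508 51.377
2 3.134 12.281 82.471
3 1.818 4.131 100.506
4 1.054 1.390 110.966
5 0.612 0.468 117.032
6 0.355 0.157 120.551
7 0.206 0.053 122.592
final: 122.592 0.597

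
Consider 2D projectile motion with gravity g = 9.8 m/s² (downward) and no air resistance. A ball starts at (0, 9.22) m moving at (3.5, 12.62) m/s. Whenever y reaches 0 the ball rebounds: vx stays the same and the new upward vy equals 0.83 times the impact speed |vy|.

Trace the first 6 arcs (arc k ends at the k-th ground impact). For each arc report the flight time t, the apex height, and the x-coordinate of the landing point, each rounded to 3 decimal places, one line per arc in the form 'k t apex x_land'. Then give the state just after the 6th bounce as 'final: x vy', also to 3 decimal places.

Arc 1: start y=9.220, vy=12.620 → t=3.169, apex=17.346, x_land=11.092, impact vy=-18.438
  bounce: vy ← 0.83·18.438 = 15.304
Arc 2: start y=0.000, vy=15.304 → t=3.123, apex=11.949, x_land=22.024, impact vy=-15.304
  bounce: vy ← 0.83·15.304 = 12.702
Arc 3: start y=0.000, vy=12.702 → t=2.592, apex=8.232, x_land=31.097, impact vy=-12.702
  bounce: vy ← 0.83·12.702 = 10.543
Arc 4: start y=0.000, vy=10.543 → t=2.152, apex=5.671, x_land=38.627, impact vy=-10.543
  bounce: vy ← 0.83·10.543 = 8.751
Arc 5: start y=0.000, vy=8.751 → t=1.786, apex=3.907, x_land=44.878, impact vy=-8.751
  bounce: vy ← 0.83·8.751 = 7.263
Arc 6: start y=0.000, vy=7.263 → t=1.482, apex=2.691, x_land=50.066, impact vy=-7.263
  bounce: vy ← 0.83·7.263 = 6.028

1 3.169 17.346 11.092
2 3.123 11.949 22.024
3 2.592 8.232 31.097
4 2.152 5.671 38.627
5 1.786 3.907 44.878
6 1.482 2.691 50.066
final: 50.066 6.028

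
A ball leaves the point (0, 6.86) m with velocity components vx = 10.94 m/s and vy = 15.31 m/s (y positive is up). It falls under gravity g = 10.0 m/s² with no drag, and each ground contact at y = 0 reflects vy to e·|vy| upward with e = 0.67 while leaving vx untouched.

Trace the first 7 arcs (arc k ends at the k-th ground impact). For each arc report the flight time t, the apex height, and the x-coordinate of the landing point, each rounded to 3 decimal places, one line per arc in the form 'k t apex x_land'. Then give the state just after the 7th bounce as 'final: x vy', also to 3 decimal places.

1 3.459 18.580 37.838
2 2.583 8.340 66.097
3 1.731 3.744 85.031
4 1.160 1.681 97.716
5 0.777 0.754 106.215
6 0.521 0.339 111.910
7 0.349 0.152 115.725
final: 115.725 1.168

Arc 1: start y=6.860, vy=15.310 → t=3.459, apex=18.580, x_land=37.838, impact vy=-19.277
  bounce: vy ← 0.67·19.277 = 12.915
Arc 2: start y=0.000, vy=12.915 → t=2.583, apex=8.340, x_land=66.097, impact vy=-12.915
  bounce: vy ← 0.67·12.915 = 8.653
Arc 3: start y=0.000, vy=8.653 → t=1.731, apex=3.744, x_land=85.031, impact vy=-8.653
  bounce: vy ← 0.67·8.653 = 5.798
Arc 4: start y=0.000, vy=5.798 → t=1.160, apex=1.681, x_land=97.716, impact vy=-5.798
  bounce: vy ← 0.67·5.798 = 3.884
Arc 5: start y=0.000, vy=3.884 → t=0.777, apex=0.754, x_land=106.215, impact vy=-3.884
  bounce: vy ← 0.67·3.884 = 2.603
Arc 6: start y=0.000, vy=2.603 → t=0.521, apex=0.339, x_land=111.910, impact vy=-2.603
  bounce: vy ← 0.67·2.603 = 1.744
Arc 7: start y=0.000, vy=1.744 → t=0.349, apex=0.152, x_land=115.725, impact vy=-1.744
  bounce: vy ← 0.67·1.744 = 1.168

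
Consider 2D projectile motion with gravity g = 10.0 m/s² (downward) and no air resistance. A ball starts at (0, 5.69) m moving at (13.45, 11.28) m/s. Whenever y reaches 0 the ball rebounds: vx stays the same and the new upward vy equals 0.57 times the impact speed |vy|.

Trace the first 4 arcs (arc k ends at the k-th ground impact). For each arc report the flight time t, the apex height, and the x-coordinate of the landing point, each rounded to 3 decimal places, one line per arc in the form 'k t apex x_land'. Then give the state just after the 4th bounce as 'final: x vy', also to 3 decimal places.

1 2.681 12.052 36.053
2 1.770 3.916 59.858
3 1.009 1.272 73.427
4 0.575 0.413 81.162
final: 81.162 1.639

Arc 1: start y=5.690, vy=11.280 → t=2.681, apex=12.052, x_land=36.053, impact vy=-15.525
  bounce: vy ← 0.57·15.525 = 8.849
Arc 2: start y=0.000, vy=8.849 → t=1.770, apex=3.916, x_land=59.858, impact vy=-8.849
  bounce: vy ← 0.57·8.849 = 5.044
Arc 3: start y=0.000, vy=5.044 → t=1.009, apex=1.272, x_land=73.427, impact vy=-5.044
  bounce: vy ← 0.57·5.044 = 2.875
Arc 4: start y=0.000, vy=2.875 → t=0.575, apex=0.413, x_land=81.162, impact vy=-2.875
  bounce: vy ← 0.57·2.875 = 1.639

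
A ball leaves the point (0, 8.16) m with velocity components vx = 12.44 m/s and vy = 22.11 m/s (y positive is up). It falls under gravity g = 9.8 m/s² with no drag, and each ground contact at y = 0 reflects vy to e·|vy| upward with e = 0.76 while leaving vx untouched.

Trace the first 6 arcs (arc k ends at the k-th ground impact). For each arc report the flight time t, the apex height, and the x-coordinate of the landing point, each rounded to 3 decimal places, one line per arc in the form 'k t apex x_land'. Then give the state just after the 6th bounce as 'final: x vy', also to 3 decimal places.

Arc 1: start y=8.160, vy=22.110 → t=4.855, apex=33.101, x_land=60.399, impact vy=-25.471
  bounce: vy ← 0.76·25.471 = 19.358
Arc 2: start y=0.000, vy=19.358 → t=3.951, apex=19.119, x_land=109.545, impact vy=-19.358
  bounce: vy ← 0.76·19.358 = 14.712
Arc 3: start y=0.000, vy=14.712 → t=3.002, apex=11.043, x_land=146.896, impact vy=-14.712
  bounce: vy ← 0.76·14.712 = 11.181
Arc 4: start y=0.000, vy=11.181 → t=2.282, apex=6.379, x_land=175.283, impact vy=-11.181
  bounce: vy ← 0.76·11.181 = 8.498
Arc 5: start y=0.000, vy=8.498 → t=1.734, apex=3.684, x_land=196.857, impact vy=-8.498
  bounce: vy ← 0.76·8.498 = 6.458
Arc 6: start y=0.000, vy=6.458 → t=1.318, apex=2.128, x_land=213.253, impact vy=-6.458
  bounce: vy ← 0.76·6.458 = 4.908

1 4.855 33.101 60.399
2 3.951 19.119 109.545
3 3.002 11.043 146.896
4 2.282 6.379 175.283
5 1.734 3.684 196.857
6 1.318 2.128 213.253
final: 213.253 4.908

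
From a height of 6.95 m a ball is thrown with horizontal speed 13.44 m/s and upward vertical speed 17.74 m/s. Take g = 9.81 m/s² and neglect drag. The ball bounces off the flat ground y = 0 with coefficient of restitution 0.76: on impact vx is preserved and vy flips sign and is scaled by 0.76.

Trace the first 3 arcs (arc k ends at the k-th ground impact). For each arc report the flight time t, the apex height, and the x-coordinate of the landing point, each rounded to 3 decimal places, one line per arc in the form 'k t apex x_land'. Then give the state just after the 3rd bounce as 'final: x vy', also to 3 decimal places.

Arc 1: start y=6.950, vy=17.740 → t=3.973, apex=22.990, x_land=53.402, impact vy=-21.238
  bounce: vy ← 0.76·21.238 = 16.141
Arc 2: start y=0.000, vy=16.141 → t=3.291, apex=13.279, x_land=97.629, impact vy=-16.141
  bounce: vy ← 0.76·16.141 = 12.267
Arc 3: start y=0.000, vy=12.267 → t=2.501, apex=7.670, x_land=131.242, impact vy=-12.267
  bounce: vy ← 0.76·12.267 = 9.323

1 3.973 22.990 53.402
2 3.291 13.279 97.629
3 2.501 7.670 131.242
final: 131.242 9.323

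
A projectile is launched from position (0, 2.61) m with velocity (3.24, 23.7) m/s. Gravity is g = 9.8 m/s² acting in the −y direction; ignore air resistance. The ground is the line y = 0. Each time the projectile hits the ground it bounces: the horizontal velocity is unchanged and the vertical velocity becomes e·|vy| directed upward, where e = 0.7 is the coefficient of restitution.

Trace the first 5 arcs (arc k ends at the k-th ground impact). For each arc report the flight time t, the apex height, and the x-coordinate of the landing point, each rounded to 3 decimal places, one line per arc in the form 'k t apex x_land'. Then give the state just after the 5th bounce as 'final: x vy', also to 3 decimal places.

Arc 1: start y=2.610, vy=23.700 → t=4.944, apex=31.268, x_land=16.020, impact vy=-24.756
  bounce: vy ← 0.7·24.756 = 17.329
Arc 2: start y=0.000, vy=17.329 → t=3.537, apex=15.321, x_land=27.478, impact vy=-17.329
  bounce: vy ← 0.7·17.329 = 12.130
Arc 3: start y=0.000, vy=12.130 → t=2.476, apex=7.507, x_land=35.499, impact vy=-12.130
  bounce: vy ← 0.7·12.130 = 8.491
Arc 4: start y=0.000, vy=8.491 → t=1.733, apex=3.679, x_land=41.114, impact vy=-8.491
  bounce: vy ← 0.7·8.491 = 5.944
Arc 5: start y=0.000, vy=5.944 → t=1.213, apex=1.803, x_land=45.044, impact vy=-5.944
  bounce: vy ← 0.7·5.944 = 4.161

1 4.944 31.268 16.020
2 3.537 15.321 27.478
3 2.476 7.507 35.499
4 1.733 3.679 41.114
5 1.213 1.803 45.044
final: 45.044 4.161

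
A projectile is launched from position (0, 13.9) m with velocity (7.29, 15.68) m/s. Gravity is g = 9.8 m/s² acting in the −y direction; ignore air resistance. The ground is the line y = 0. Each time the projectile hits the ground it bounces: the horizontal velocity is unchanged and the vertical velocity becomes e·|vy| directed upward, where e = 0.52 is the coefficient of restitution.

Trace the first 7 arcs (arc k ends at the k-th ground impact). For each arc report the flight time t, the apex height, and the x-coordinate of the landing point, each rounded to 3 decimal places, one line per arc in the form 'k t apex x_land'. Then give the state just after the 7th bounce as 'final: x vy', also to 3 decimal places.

Arc 1: start y=13.900, vy=15.680 → t=3.923, apex=26.444, x_land=28.599, impact vy=-22.766
  bounce: vy ← 0.52·22.766 = 11.838
Arc 2: start y=0.000, vy=11.838 → t=2.416, apex=7.150, x_land=46.212, impact vy=-11.838
  bounce: vy ← 0.52·11.838 = 6.156
Arc 3: start y=0.000, vy=6.156 → t=1.256, apex=1.933, x_land=55.371, impact vy=-6.156
  bounce: vy ← 0.52·6.156 = 3.201
Arc 4: start y=0.000, vy=3.201 → t=0.653, apex=0.523, x_land=60.133, impact vy=-3.201
  bounce: vy ← 0.52·3.201 = 1.665
Arc 5: start y=0.000, vy=1.665 → t=0.340, apex=0.141, x_land=62.610, impact vy=-1.665
  bounce: vy ← 0.52·1.665 = 0.866
Arc 6: start y=0.000, vy=0.866 → t=0.177, apex=0.038, x_land=63.897, impact vy=-0.866
  bounce: vy ← 0.52·0.866 = 0.450
Arc 7: start y=0.000, vy=0.450 → t=0.092, apex=0.010, x_land=64.567, impact vy=-0.450
  bounce: vy ← 0.52·0.450 = 0.234

1 3.923 26.444 28.599
2 2.416 7.150 46.212
3 1.256 1.933 55.371
4 0.653 0.523 60.133
5 0.340 0.141 62.610
6 0.177 0.038 63.897
7 0.092 0.010 64.567
final: 64.567 0.234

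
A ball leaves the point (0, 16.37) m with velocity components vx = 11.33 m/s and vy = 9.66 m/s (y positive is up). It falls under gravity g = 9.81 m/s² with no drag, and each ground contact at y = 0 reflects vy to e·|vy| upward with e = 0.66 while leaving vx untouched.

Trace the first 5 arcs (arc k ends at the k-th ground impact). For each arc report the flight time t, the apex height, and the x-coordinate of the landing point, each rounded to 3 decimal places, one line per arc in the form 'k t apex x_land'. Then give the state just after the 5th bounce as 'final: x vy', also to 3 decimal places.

1 3.060 21.126 34.670
2 2.739 9.203 65.708
3 1.808 4.009 86.194
4 1.193 1.746 99.714
5 0.788 0.761 108.637
final: 108.637 2.550

Arc 1: start y=16.370, vy=9.660 → t=3.060, apex=21.126, x_land=34.670, impact vy=-20.359
  bounce: vy ← 0.66·20.359 = 13.437
Arc 2: start y=0.000, vy=13.437 → t=2.739, apex=9.203, x_land=65.708, impact vy=-13.437
  bounce: vy ← 0.66·13.437 = 8.868
Arc 3: start y=0.000, vy=8.868 → t=1.808, apex=4.009, x_land=86.194, impact vy=-8.868
  bounce: vy ← 0.66·8.868 = 5.853
Arc 4: start y=0.000, vy=5.853 → t=1.193, apex=1.746, x_land=99.714, impact vy=-5.853
  bounce: vy ← 0.66·5.853 = 3.863
Arc 5: start y=0.000, vy=3.863 → t=0.788, apex=0.761, x_land=108.637, impact vy=-3.863
  bounce: vy ← 0.66·3.863 = 2.550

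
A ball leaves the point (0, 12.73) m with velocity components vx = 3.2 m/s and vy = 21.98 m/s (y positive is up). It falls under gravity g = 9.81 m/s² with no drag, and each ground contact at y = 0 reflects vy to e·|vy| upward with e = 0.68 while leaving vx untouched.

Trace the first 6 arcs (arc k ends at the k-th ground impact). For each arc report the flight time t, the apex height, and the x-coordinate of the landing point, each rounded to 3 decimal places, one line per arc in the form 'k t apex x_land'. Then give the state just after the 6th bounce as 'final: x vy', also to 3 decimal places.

Arc 1: start y=12.730, vy=21.980 → t=5.000, apex=37.354, x_land=16.001, impact vy=-27.072
  bounce: vy ← 0.68·27.072 = 18.409
Arc 2: start y=0.000, vy=18.409 → t=3.753, apex=17.272, x_land=28.010, impact vy=-18.409
  bounce: vy ← 0.68·18.409 = 12.518
Arc 3: start y=0.000, vy=12.518 → t=2.552, apex=7.987, x_land=36.177, impact vy=-12.518
  bounce: vy ← 0.68·12.518 = 8.512
Arc 4: start y=0.000, vy=8.512 → t=1.735, apex=3.693, x_land=41.730, impact vy=-8.512
  bounce: vy ← 0.68·8.512 = 5.788
Arc 5: start y=0.000, vy=5.788 → t=1.180, apex=1.708, x_land=45.507, impact vy=-5.788
  bounce: vy ← 0.68·5.788 = 3.936
Arc 6: start y=0.000, vy=3.936 → t=0.802, apex=0.790, x_land=48.075, impact vy=-3.936
  bounce: vy ← 0.68·3.936 = 2.677

1 5.000 37.354 16.001
2 3.753 17.272 28.010
3 2.552 7.987 36.177
4 1.735 3.693 41.730
5 1.180 1.708 45.507
6 0.802 0.790 48.075
final: 48.075 2.677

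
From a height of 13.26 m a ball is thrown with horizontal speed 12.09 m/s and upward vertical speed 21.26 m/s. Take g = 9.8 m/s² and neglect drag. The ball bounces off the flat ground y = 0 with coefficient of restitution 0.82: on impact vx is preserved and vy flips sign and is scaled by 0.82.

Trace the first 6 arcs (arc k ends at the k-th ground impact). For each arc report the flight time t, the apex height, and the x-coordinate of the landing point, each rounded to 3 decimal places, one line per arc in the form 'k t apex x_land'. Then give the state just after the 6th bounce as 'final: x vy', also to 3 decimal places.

1 4.892 36.321 59.144
2 4.465 24.422 113.126
3 3.661 16.421 157.391
4 3.002 11.042 193.688
5 2.462 7.424 223.452
6 2.019 4.992 247.859
final: 247.859 8.111

Arc 1: start y=13.260, vy=21.260 → t=4.892, apex=36.321, x_land=59.144, impact vy=-26.681
  bounce: vy ← 0.82·26.681 = 21.879
Arc 2: start y=0.000, vy=21.879 → t=4.465, apex=24.422, x_land=113.126, impact vy=-21.879
  bounce: vy ← 0.82·21.879 = 17.940
Arc 3: start y=0.000, vy=17.940 → t=3.661, apex=16.421, x_land=157.391, impact vy=-17.940
  bounce: vy ← 0.82·17.940 = 14.711
Arc 4: start y=0.000, vy=14.711 → t=3.002, apex=11.042, x_land=193.688, impact vy=-14.711
  bounce: vy ← 0.82·14.711 = 12.063
Arc 5: start y=0.000, vy=12.063 → t=2.462, apex=7.424, x_land=223.452, impact vy=-12.063
  bounce: vy ← 0.82·12.063 = 9.892
Arc 6: start y=0.000, vy=9.892 → t=2.019, apex=4.992, x_land=247.859, impact vy=-9.892
  bounce: vy ← 0.82·9.892 = 8.111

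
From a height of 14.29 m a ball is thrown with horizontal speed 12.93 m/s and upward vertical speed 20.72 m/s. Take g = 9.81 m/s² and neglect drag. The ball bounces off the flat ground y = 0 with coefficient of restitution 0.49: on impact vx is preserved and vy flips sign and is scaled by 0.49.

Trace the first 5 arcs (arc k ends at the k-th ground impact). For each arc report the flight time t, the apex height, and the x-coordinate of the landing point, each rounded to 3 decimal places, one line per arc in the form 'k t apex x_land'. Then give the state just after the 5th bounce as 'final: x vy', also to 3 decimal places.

Arc 1: start y=14.290, vy=20.720 → t=4.828, apex=36.172, x_land=62.422, impact vy=-26.640
  bounce: vy ← 0.49·26.640 = 13.054
Arc 2: start y=0.000, vy=13.054 → t=2.661, apex=8.685, x_land=96.833, impact vy=-13.054
  bounce: vy ← 0.49·13.054 = 6.396
Arc 3: start y=0.000, vy=6.396 → t=1.304, apex=2.085, x_land=113.694, impact vy=-6.396
  bounce: vy ← 0.49·6.396 = 3.134
Arc 4: start y=0.000, vy=3.134 → t=0.639, apex=0.501, x_land=121.956, impact vy=-3.134
  bounce: vy ← 0.49·3.134 = 1.536
Arc 5: start y=0.000, vy=1.536 → t=0.313, apex=0.120, x_land=126.004, impact vy=-1.536
  bounce: vy ← 0.49·1.536 = 0.753

1 4.828 36.172 62.422
2 2.661 8.685 96.833
3 1.304 2.085 113.694
4 0.639 0.501 121.956
5 0.313 0.120 126.004
final: 126.004 0.753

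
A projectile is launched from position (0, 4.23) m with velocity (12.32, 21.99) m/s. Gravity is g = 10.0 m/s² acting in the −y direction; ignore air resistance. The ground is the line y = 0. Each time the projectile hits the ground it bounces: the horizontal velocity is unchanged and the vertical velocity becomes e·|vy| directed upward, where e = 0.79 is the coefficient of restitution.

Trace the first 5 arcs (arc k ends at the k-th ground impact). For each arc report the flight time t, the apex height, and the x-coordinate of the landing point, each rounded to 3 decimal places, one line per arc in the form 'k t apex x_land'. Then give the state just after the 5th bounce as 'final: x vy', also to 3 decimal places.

Arc 1: start y=4.230, vy=21.990 → t=4.583, apex=28.408, x_land=56.458, impact vy=-23.836
  bounce: vy ← 0.79·23.836 = 18.831
Arc 2: start y=0.000, vy=18.831 → t=3.766, apex=17.729, x_land=102.856, impact vy=-18.831
  bounce: vy ← 0.79·18.831 = 14.876
Arc 3: start y=0.000, vy=14.876 → t=2.975, apex=11.065, x_land=139.511, impact vy=-14.876
  bounce: vy ← 0.79·14.876 = 11.752
Arc 4: start y=0.000, vy=11.752 → t=2.350, apex=6.906, x_land=168.468, impact vy=-11.752
  bounce: vy ← 0.79·11.752 = 9.284
Arc 5: start y=0.000, vy=9.284 → t=1.857, apex=4.310, x_land=191.344, impact vy=-9.284
  bounce: vy ← 0.79·9.284 = 7.335

1 4.583 28.408 56.458
2 3.766 17.729 102.856
3 2.975 11.065 139.511
4 2.350 6.906 168.468
5 1.857 4.310 191.344
final: 191.344 7.335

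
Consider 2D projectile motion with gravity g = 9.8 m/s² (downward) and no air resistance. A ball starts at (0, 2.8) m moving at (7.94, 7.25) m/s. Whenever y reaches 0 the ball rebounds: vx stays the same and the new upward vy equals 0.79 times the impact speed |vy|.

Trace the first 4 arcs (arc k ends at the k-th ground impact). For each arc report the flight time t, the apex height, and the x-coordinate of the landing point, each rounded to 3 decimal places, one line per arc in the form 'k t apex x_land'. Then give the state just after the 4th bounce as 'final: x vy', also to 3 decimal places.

1 1.797 5.482 14.272
2 1.671 3.421 27.541
3 1.320 2.135 38.024
4 1.043 1.333 46.305
final: 46.305 4.037

Arc 1: start y=2.800, vy=7.250 → t=1.797, apex=5.482, x_land=14.272, impact vy=-10.365
  bounce: vy ← 0.79·10.365 = 8.189
Arc 2: start y=0.000, vy=8.189 → t=1.671, apex=3.421, x_land=27.541, impact vy=-8.189
  bounce: vy ← 0.79·8.189 = 6.469
Arc 3: start y=0.000, vy=6.469 → t=1.320, apex=2.135, x_land=38.024, impact vy=-6.469
  bounce: vy ← 0.79·6.469 = 5.111
Arc 4: start y=0.000, vy=5.111 → t=1.043, apex=1.333, x_land=46.305, impact vy=-5.111
  bounce: vy ← 0.79·5.111 = 4.037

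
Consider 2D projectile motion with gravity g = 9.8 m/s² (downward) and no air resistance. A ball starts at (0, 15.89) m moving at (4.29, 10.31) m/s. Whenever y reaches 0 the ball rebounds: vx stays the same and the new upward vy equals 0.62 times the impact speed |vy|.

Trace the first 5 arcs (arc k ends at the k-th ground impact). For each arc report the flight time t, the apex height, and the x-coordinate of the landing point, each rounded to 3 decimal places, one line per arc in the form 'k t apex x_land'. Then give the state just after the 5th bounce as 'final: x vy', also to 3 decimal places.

Arc 1: start y=15.890, vy=10.310 → t=3.138, apex=21.313, x_land=13.460, impact vy=-20.439
  bounce: vy ← 0.62·20.439 = 12.672
Arc 2: start y=0.000, vy=12.672 → t=2.586, apex=8.193, x_land=24.555, impact vy=-12.672
  bounce: vy ← 0.62·12.672 = 7.857
Arc 3: start y=0.000, vy=7.857 → t=1.603, apex=3.149, x_land=31.433, impact vy=-7.857
  bounce: vy ← 0.62·7.857 = 4.871
Arc 4: start y=0.000, vy=4.871 → t=0.994, apex=1.211, x_land=35.698, impact vy=-4.871
  bounce: vy ← 0.62·4.871 = 3.020
Arc 5: start y=0.000, vy=3.020 → t=0.616, apex=0.465, x_land=38.342, impact vy=-3.020
  bounce: vy ← 0.62·3.020 = 1.872

1 3.138 21.313 13.460
2 2.586 8.193 24.555
3 1.603 3.149 31.433
4 0.994 1.211 35.698
5 0.616 0.465 38.342
final: 38.342 1.872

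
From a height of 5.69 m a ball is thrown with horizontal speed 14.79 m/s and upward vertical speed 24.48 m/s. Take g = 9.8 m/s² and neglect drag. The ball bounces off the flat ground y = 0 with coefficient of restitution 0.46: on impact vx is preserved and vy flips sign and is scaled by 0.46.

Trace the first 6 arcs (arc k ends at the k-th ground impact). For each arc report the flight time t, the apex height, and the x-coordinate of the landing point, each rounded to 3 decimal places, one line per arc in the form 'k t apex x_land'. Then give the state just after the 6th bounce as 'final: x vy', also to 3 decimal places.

1 5.218 36.265 77.181
2 2.503 7.674 114.198
3 1.151 1.624 131.226
4 0.530 0.344 139.058
5 0.244 0.073 142.662
6 0.112 0.015 144.319
final: 144.319 0.253

Arc 1: start y=5.690, vy=24.480 → t=5.218, apex=36.265, x_land=77.181, impact vy=-26.661
  bounce: vy ← 0.46·26.661 = 12.264
Arc 2: start y=0.000, vy=12.264 → t=2.503, apex=7.674, x_land=114.198, impact vy=-12.264
  bounce: vy ← 0.46·12.264 = 5.641
Arc 3: start y=0.000, vy=5.641 → t=1.151, apex=1.624, x_land=131.226, impact vy=-5.641
  bounce: vy ← 0.46·5.641 = 2.595
Arc 4: start y=0.000, vy=2.595 → t=0.530, apex=0.344, x_land=139.058, impact vy=-2.595
  bounce: vy ← 0.46·2.595 = 1.194
Arc 5: start y=0.000, vy=1.194 → t=0.244, apex=0.073, x_land=142.662, impact vy=-1.194
  bounce: vy ← 0.46·1.194 = 0.549
Arc 6: start y=0.000, vy=0.549 → t=0.112, apex=0.015, x_land=144.319, impact vy=-0.549
  bounce: vy ← 0.46·0.549 = 0.253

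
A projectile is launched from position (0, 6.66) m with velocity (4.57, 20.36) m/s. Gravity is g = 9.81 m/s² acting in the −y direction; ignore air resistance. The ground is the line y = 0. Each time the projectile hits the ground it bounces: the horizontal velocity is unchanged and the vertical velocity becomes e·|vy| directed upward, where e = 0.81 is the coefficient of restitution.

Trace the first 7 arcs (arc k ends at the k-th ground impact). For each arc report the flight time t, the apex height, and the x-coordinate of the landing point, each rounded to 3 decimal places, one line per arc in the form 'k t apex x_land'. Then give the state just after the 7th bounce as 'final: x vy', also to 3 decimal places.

Arc 1: start y=6.660, vy=20.360 → t=4.456, apex=27.788, x_land=20.362, impact vy=-23.349
  bounce: vy ← 0.81·23.349 = 18.913
Arc 2: start y=0.000, vy=18.913 → t=3.856, apex=18.232, x_land=37.983, impact vy=-18.913
  bounce: vy ← 0.81·18.913 = 15.320
Arc 3: start y=0.000, vy=15.320 → t=3.123, apex=11.962, x_land=52.257, impact vy=-15.320
  bounce: vy ← 0.81·15.320 = 12.409
Arc 4: start y=0.000, vy=12.409 → t=2.530, apex=7.848, x_land=63.818, impact vy=-12.409
  bounce: vy ← 0.81·12.409 = 10.051
Arc 5: start y=0.000, vy=10.051 → t=2.049, apex=5.149, x_land=73.183, impact vy=-10.051
  bounce: vy ← 0.81·10.051 = 8.141
Arc 6: start y=0.000, vy=8.141 → t=1.660, apex=3.378, x_land=80.768, impact vy=-8.141
  bounce: vy ← 0.81·8.141 = 6.595
Arc 7: start y=0.000, vy=6.595 → t=1.344, apex=2.217, x_land=86.913, impact vy=-6.595
  bounce: vy ← 0.81·6.595 = 5.342

1 4.456 27.788 20.362
2 3.856 18.232 37.983
3 3.123 11.962 52.257
4 2.530 7.848 63.818
5 2.049 5.149 73.183
6 1.660 3.378 80.768
7 1.344 2.217 86.913
final: 86.913 5.342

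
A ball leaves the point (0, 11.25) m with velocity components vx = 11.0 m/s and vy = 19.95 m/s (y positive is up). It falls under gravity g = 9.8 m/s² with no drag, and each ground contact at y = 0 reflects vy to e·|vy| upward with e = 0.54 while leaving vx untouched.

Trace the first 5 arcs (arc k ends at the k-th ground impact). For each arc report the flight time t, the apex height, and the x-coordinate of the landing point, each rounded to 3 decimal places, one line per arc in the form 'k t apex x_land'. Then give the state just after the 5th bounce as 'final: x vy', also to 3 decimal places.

Arc 1: start y=11.250, vy=19.950 → t=4.573, apex=31.556, x_land=50.308, impact vy=-24.870
  bounce: vy ← 0.54·24.870 = 13.430
Arc 2: start y=0.000, vy=13.430 → t=2.741, apex=9.202, x_land=80.456, impact vy=-13.430
  bounce: vy ← 0.54·13.430 = 7.252
Arc 3: start y=0.000, vy=7.252 → t=1.480, apex=2.683, x_land=96.736, impact vy=-7.252
  bounce: vy ← 0.54·7.252 = 3.916
Arc 4: start y=0.000, vy=3.916 → t=0.799, apex=0.782, x_land=105.527, impact vy=-3.916
  bounce: vy ← 0.54·3.916 = 2.115
Arc 5: start y=0.000, vy=2.115 → t=0.432, apex=0.228, x_land=110.274, impact vy=-2.115
  bounce: vy ← 0.54·2.115 = 1.142

1 4.573 31.556 50.308
2 2.741 9.202 80.456
3 1.480 2.683 96.736
4 0.799 0.782 105.527
5 0.432 0.228 110.274
final: 110.274 1.142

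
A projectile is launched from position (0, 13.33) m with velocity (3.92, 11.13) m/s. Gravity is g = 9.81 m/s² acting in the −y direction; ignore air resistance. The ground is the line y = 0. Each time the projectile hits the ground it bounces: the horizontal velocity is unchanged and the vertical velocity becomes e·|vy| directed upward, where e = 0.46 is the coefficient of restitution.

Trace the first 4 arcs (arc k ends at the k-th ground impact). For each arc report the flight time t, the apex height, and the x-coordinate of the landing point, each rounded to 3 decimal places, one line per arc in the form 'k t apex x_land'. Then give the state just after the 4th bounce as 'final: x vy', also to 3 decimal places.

Arc 1: start y=13.330, vy=11.130 → t=3.136, apex=19.644, x_land=12.292, impact vy=-19.632
  bounce: vy ← 0.46·19.632 = 9.031
Arc 2: start y=0.000, vy=9.031 → t=1.841, apex=4.157, x_land=19.509, impact vy=-9.031
  bounce: vy ← 0.46·9.031 = 4.154
Arc 3: start y=0.000, vy=4.154 → t=0.847, apex=0.880, x_land=22.829, impact vy=-4.154
  bounce: vy ← 0.46·4.154 = 1.911
Arc 4: start y=0.000, vy=1.911 → t=0.390, apex=0.186, x_land=24.356, impact vy=-1.911
  bounce: vy ← 0.46·1.911 = 0.879

1 3.136 19.644 12.292
2 1.841 4.157 19.509
3 0.847 0.880 22.829
4 0.390 0.186 24.356
final: 24.356 0.879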